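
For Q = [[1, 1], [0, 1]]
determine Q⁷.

Q = I + N where N = [[0, 1], [0, 0]] is strictly upper-triangular, so N² = 0.
(I + N)⁷ = I + 7·N = [[1, 7], [0, 1]].

[[1, 7], [0, 1]]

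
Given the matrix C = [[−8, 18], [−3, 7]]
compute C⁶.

[[190, −378], [63, −125]]

tr C = −1 and det C = −2, so the characteristic polynomial is λ² − (−1)λ + (−2) with roots 1 and −2.
Eigenvectors give P = [[−2, 3], [−1, 1]] with P⁻¹ = [[1, −3], [1, −2]], and C = P·diag(1, −2)·P⁻¹.
Then C⁶ = P·diag(1, 64)·P⁻¹ = [[−2, 192], [−1, 64]] · [[1, −3], [1, −2]] = [[190, −378], [63, −125]].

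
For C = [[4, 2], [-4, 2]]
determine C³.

C² = [[8, 12], [-24, -4]]
C³ = [[-16, 40], [-80, -56]]

[[-16, 40], [-80, -56]]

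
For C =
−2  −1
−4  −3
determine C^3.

[[−36, −23], [−92, −59]]

C^2 = [[8, 5], [20, 13]]
C^3 = [[−36, −23], [−92, −59]]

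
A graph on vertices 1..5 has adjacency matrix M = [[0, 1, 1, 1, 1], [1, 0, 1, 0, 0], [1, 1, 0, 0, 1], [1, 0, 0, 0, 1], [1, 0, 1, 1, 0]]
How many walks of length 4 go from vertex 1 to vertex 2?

13

The number of length-4 walks from vertex 1 to vertex 2 is entry (1,2) of M⁴, where M is the adjacency matrix.
M² = [[4, 1, 2, 1, 2], [1, 2, 1, 1, 2], [2, 1, 3, 2, 1], [1, 1, 2, 2, 1], [2, 2, 1, 1, 3]]
M³ = [[6, 6, 7, 6, 7], [6, 2, 5, 3, 3], [7, 5, 4, 3, 7], [6, 3, 3, 2, 5], [7, 3, 7, 5, 4]]
M⁴ = [[26, 13, 19, 13, 19], [13, 11, 11, 9, 14], [19, 11, 19, 14, 14], [13, 9, 14, 11, 11], [19, 14, 14, 11, 19]]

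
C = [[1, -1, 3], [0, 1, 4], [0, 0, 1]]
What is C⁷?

[[1, -7, -63], [0, 1, 28], [0, 0, 1]]

C = I + N where N = [[0, -1, 3], [0, 0, 4], [0, 0, 0]] is strictly upper-triangular, so N³ = 0.
(I + N)⁷ = I + 7·N + 21·N² = [[1, -7, -63], [0, 1, 28], [0, 0, 1]].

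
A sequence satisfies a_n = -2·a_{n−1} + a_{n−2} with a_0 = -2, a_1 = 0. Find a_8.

With companion matrix C = [[-2, 1], [1, 0]], [a_n, a_{n−1}]ᵀ = C·[a_{n−1}, a_{n−2}]ᵀ, so [a_8, a_7]ᵀ = C⁷·[a_1, a_0]ᵀ.
C⁷ = [[-408, 169], [169, -70]], giving [a_8, a_7]ᵀ = [[-338], [140]].

-338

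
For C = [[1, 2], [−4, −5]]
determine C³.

[[25, 26], [−52, −53]]

tr C = −4 and det C = 3, so the characteristic polynomial is λ² − (−4)λ + (3) with roots −1 and −3.
Eigenvectors give P = [[1, −1], [−1, 2]] with P⁻¹ = [[2, 1], [1, 1]], and C = P·diag(−1, −3)·P⁻¹.
Then C³ = P·diag(−1, −27)·P⁻¹ = [[−1, 27], [1, −54]] · [[2, 1], [1, 1]] = [[25, 26], [−52, −53]].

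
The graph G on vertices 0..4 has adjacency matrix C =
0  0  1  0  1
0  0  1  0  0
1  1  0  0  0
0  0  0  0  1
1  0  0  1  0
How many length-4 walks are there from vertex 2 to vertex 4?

4

The number of length-4 walks from vertex 2 to vertex 4 is entry (2,4) of C⁴, where C is the adjacency matrix.
C² = [[2, 1, 0, 1, 0], [1, 1, 0, 0, 0], [0, 0, 2, 0, 1], [1, 0, 0, 1, 0], [0, 0, 1, 0, 2]]
C³ = [[0, 0, 3, 0, 3], [0, 0, 2, 0, 1], [3, 2, 0, 1, 0], [0, 0, 1, 0, 2], [3, 1, 0, 2, 0]]
C⁴ = [[6, 3, 0, 3, 0], [3, 2, 0, 1, 0], [0, 0, 5, 0, 4], [3, 1, 0, 2, 0], [0, 0, 4, 0, 5]]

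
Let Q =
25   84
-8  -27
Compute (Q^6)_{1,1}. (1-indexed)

tr Q = -2 and det Q = -3, so the characteristic polynomial is λ² − (-2)λ + (-3) with roots 1 and -3.
Eigenvectors give P = [[7, -3], [-2, 1]] with P⁻¹ = [[1, 3], [2, 7]], and Q = P·diag(1, -3)·P⁻¹.
Then Q^6 = P·diag(1, 729)·P⁻¹ = [[7, -2187], [-2, 729]] · [[1, 3], [2, 7]] = [[-4367, -15288], [1456, 5097]].

-4367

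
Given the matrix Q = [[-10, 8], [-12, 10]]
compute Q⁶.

[[64, 0], [0, 64]]

tr Q = 0 and det Q = -4, so the characteristic polynomial is λ² − (0)λ + (-4) with roots 2 and -2.
Eigenvectors give P = [[-2, 1], [-3, 1]] with P⁻¹ = [[1, -1], [3, -2]], and Q = P·diag(2, -2)·P⁻¹.
Then Q⁶ = P·diag(64, 64)·P⁻¹ = [[-128, 64], [-192, 64]] · [[1, -1], [3, -2]] = [[64, 0], [0, 64]].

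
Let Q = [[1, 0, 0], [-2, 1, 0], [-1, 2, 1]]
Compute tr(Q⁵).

Q = I + N where N = [[0, 0, 0], [-2, 0, 0], [-1, 2, 0]] is strictly lower-triangular, so N³ = 0.
(I + N)⁵ = I + 5·N + 10·N² = [[1, 0, 0], [-10, 1, 0], [-45, 10, 1]].

3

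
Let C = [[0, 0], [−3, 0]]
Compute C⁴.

[[0, 0], [0, 0]]

C is strictly triangular, hence nilpotent: C² = 0, so C⁴ = 0.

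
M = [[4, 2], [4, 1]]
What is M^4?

[[776, 330], [660, 281]]

M^2 = [[24, 10], [20, 9]]
M^3 = [[136, 58], [116, 49]]
M^4 = [[776, 330], [660, 281]]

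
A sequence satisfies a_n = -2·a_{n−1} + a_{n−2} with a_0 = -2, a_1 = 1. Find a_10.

-4348

With companion matrix M = [[-2, 1], [1, 0]], [a_n, a_{n−1}]ᵀ = M·[a_{n−1}, a_{n−2}]ᵀ, so [a_10, a_9]ᵀ = M⁹·[a_1, a_0]ᵀ.
M⁹ = [[-2378, 985], [985, -408]], giving [a_10, a_9]ᵀ = [[-4348], [1801]].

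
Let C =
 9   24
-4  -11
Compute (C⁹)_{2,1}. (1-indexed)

-19684

tr C = -2 and det C = -3, so the characteristic polynomial is λ² − (-2)λ + (-3) with roots -3 and 1.
Eigenvectors give P = [[-2, 3], [1, -1]] with P⁻¹ = [[1, 3], [1, 2]], and C = P·diag(-3, 1)·P⁻¹.
Then C⁹ = P·diag(-19683, 1)·P⁻¹ = [[39366, 3], [-19683, -1]] · [[1, 3], [1, 2]] = [[39369, 118104], [-19684, -59051]].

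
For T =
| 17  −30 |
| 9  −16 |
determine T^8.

[[1531, −2550], [765, −1274]]

tr T = 1 and det T = −2, so the characteristic polynomial is λ² − (1)λ + (−2) with roots 2 and −1.
Eigenvectors give P = [[−2, 5], [−1, 3]] with P⁻¹ = [[−3, 5], [−1, 2]], and T = P·diag(2, −1)·P⁻¹.
Then T^8 = P·diag(256, 1)·P⁻¹ = [[−512, 5], [−256, 3]] · [[−3, 5], [−1, 2]] = [[1531, −2550], [765, −1274]].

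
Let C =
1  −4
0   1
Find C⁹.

[[1, −36], [0, 1]]

C = I + N where N = [[0, −4], [0, 0]] is strictly upper-triangular, so N² = 0.
(I + N)⁹ = I + 9·N = [[1, −36], [0, 1]].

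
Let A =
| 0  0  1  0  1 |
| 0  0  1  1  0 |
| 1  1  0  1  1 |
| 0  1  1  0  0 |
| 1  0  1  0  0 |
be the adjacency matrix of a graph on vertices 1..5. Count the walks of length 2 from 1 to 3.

1

The number of length-2 walks from vertex 1 to vertex 3 is entry (1,3) of A², where A is the adjacency matrix.
A² = [[2, 1, 1, 1, 1], [1, 2, 1, 1, 1], [1, 1, 4, 1, 1], [1, 1, 1, 2, 1], [1, 1, 1, 1, 2]]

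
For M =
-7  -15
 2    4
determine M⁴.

[[91, 225], [-30, -74]]

tr M = -3 and det M = 2, so the characteristic polynomial is λ² − (-3)λ + (2) with roots -1 and -2.
Eigenvectors give P = [[-5, -3], [2, 1]] with P⁻¹ = [[1, 3], [-2, -5]], and M = P·diag(-1, -2)·P⁻¹.
Then M⁴ = P·diag(1, 16)·P⁻¹ = [[-5, -48], [2, 16]] · [[1, 3], [-2, -5]] = [[91, 225], [-30, -74]].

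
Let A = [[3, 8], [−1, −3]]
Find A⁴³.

A² = I (check: tr A = 0 and det A = −1), so A⁴³ = A since 43 is odd.

[[3, 8], [−1, −3]]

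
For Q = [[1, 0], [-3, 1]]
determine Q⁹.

[[1, 0], [-27, 1]]

Q = I + N where N = [[0, 0], [-3, 0]] is strictly lower-triangular, so N² = 0.
(I + N)⁹ = I + 9·N = [[1, 0], [-27, 1]].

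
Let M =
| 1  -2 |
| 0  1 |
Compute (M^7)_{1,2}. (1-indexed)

M = I + N where N = [[0, -2], [0, 0]] is strictly upper-triangular, so N^2 = 0.
(I + N)^7 = I + 7·N = [[1, -14], [0, 1]].

-14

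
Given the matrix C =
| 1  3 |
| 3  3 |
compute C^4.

[[244, 336], [336, 468]]

C^2 = [[10, 12], [12, 18]]
C^3 = [[46, 66], [66, 90]]
C^4 = [[244, 336], [336, 468]]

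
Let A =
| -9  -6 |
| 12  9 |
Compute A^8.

[[6561, 0], [0, 6561]]

tr A = 0 and det A = -9, so the characteristic polynomial is λ² − (0)λ + (-9) with roots -3 and 3.
Eigenvectors give P = [[-1, -1], [1, 2]] with P⁻¹ = [[-2, -1], [1, 1]], and A = P·diag(-3, 3)·P⁻¹.
Then A^8 = P·diag(6561, 6561)·P⁻¹ = [[-6561, -6561], [6561, 13122]] · [[-2, -1], [1, 1]] = [[6561, 0], [0, 6561]].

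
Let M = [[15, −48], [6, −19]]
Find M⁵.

[[1935, −5808], [726, −2179]]

tr M = −4 and det M = 3, so the characteristic polynomial is λ² − (−4)λ + (3) with roots −1 and −3.
Eigenvectors give P = [[−3, −8], [−1, −3]] with P⁻¹ = [[−3, 8], [1, −3]], and M = P·diag(−1, −3)·P⁻¹.
Then M⁵ = P·diag(−1, −243)·P⁻¹ = [[3, 1944], [1, 729]] · [[−3, 8], [1, −3]] = [[1935, −5808], [726, −2179]].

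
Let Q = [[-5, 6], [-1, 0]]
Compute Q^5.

tr Q = -5 and det Q = 6, so the characteristic polynomial is λ² − (-5)λ + (6) with roots -3 and -2.
Eigenvectors give P = [[3, -2], [1, -1]] with P⁻¹ = [[1, -2], [1, -3]], and Q = P·diag(-3, -2)·P⁻¹.
Then Q^5 = P·diag(-243, -32)·P⁻¹ = [[-729, 64], [-243, 32]] · [[1, -2], [1, -3]] = [[-665, 1266], [-211, 390]].

[[-665, 1266], [-211, 390]]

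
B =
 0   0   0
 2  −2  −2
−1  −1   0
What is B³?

B² = [[0, 0, 0], [−2, 6, 4], [−2, 2, 2]]
B³ = [[0, 0, 0], [8, −16, −12], [2, −6, −4]]

[[0, 0, 0], [8, −16, −12], [2, −6, −4]]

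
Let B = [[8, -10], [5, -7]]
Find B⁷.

tr B = 1 and det B = -6, so the characteristic polynomial is λ² − (1)λ + (-6) with roots 3 and -2.
Eigenvectors give P = [[-2, -1], [-1, -1]] with P⁻¹ = [[-1, 1], [1, -2]], and B = P·diag(3, -2)·P⁻¹.
Then B⁷ = P·diag(2187, -128)·P⁻¹ = [[-4374, 128], [-2187, 128]] · [[-1, 1], [1, -2]] = [[4502, -4630], [2315, -2443]].

[[4502, -4630], [2315, -2443]]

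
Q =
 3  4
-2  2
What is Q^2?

[[1, 20], [-10, -4]]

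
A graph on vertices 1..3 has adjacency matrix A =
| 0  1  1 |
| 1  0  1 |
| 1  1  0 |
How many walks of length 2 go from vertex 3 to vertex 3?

2

The number of length-2 walks from vertex 3 to vertex 3 is entry (3,3) of A^2, where A is the adjacency matrix.
A^2 = [[2, 1, 1], [1, 2, 1], [1, 1, 2]]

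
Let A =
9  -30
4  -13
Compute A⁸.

[[-32799, 98400], [-13120, 39361]]

tr A = -4 and det A = 3, so the characteristic polynomial is λ² − (-4)λ + (3) with roots -1 and -3.
Eigenvectors give P = [[3, -5], [1, -2]] with P⁻¹ = [[2, -5], [1, -3]], and A = P·diag(-1, -3)·P⁻¹.
Then A⁸ = P·diag(1, 6561)·P⁻¹ = [[3, -32805], [1, -13122]] · [[2, -5], [1, -3]] = [[-32799, 98400], [-13120, 39361]].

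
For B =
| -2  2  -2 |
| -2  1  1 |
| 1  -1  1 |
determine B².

[[-2, 0, 4], [3, -4, 6], [1, 0, -2]]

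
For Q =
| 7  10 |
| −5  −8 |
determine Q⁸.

tr Q = −1 and det Q = −6, so the characteristic polynomial is λ² − (−1)λ + (−6) with roots −3 and 2.
Eigenvectors give P = [[−1, −2], [1, 1]] with P⁻¹ = [[1, 2], [−1, −1]], and Q = P·diag(−3, 2)·P⁻¹.
Then Q⁸ = P·diag(6561, 256)·P⁻¹ = [[−6561, −512], [6561, 256]] · [[1, 2], [−1, −1]] = [[−6049, −12610], [6305, 12866]].

[[−6049, −12610], [6305, 12866]]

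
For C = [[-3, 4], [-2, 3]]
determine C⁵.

[[-3, 4], [-2, 3]]

C² = I (check: tr C = 0 and det C = -1), so C⁵ = C since 5 is odd.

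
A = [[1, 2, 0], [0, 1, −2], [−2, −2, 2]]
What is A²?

[[1, 4, −4], [4, 5, −6], [−6, −10, 8]]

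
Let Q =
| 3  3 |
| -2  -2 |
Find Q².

[[3, 3], [-2, -2]]

Q² = Q (a projection; rank 1, trace 1), so Q² = Q.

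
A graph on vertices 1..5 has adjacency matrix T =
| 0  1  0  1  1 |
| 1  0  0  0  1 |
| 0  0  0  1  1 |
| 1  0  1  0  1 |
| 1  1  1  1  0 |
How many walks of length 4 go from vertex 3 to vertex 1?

14

The number of length-4 walks from vertex 3 to vertex 1 is entry (3,1) of T⁴, where T is the adjacency matrix.
T² = [[3, 1, 2, 1, 2], [1, 2, 1, 2, 1], [2, 1, 2, 1, 1], [1, 2, 1, 3, 2], [2, 1, 1, 2, 4]]
T³ = [[4, 5, 3, 7, 7], [5, 2, 3, 3, 6], [3, 3, 2, 5, 6], [7, 3, 5, 4, 7], [7, 6, 6, 7, 6]]
T⁴ = [[19, 11, 14, 14, 19], [11, 11, 9, 14, 13], [14, 9, 11, 11, 13], [14, 14, 11, 19, 19], [19, 13, 13, 19, 26]]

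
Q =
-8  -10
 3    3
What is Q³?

[[-122, -190], [57, 87]]

tr Q = -5 and det Q = 6, so the characteristic polynomial is λ² − (-5)λ + (6) with roots -3 and -2.
Eigenvectors give P = [[-2, -5], [1, 3]] with P⁻¹ = [[-3, -5], [1, 2]], and Q = P·diag(-3, -2)·P⁻¹.
Then Q³ = P·diag(-27, -8)·P⁻¹ = [[54, 40], [-27, -24]] · [[-3, -5], [1, 2]] = [[-122, -190], [57, 87]].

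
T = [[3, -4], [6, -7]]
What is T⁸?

[[-13119, 13120], [-19680, 19681]]

tr T = -4 and det T = 3, so the characteristic polynomial is λ² − (-4)λ + (3) with roots -3 and -1.
Eigenvectors give P = [[-2, 1], [-3, 1]] with P⁻¹ = [[1, -1], [3, -2]], and T = P·diag(-3, -1)·P⁻¹.
Then T⁸ = P·diag(6561, 1)·P⁻¹ = [[-13122, 1], [-19683, 1]] · [[1, -1], [3, -2]] = [[-13119, 13120], [-19680, 19681]].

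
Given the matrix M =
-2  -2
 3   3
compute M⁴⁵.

[[-2, -2], [3, 3]]

M² = M (a projection; rank 1, trace 1), so M⁴⁵ = M.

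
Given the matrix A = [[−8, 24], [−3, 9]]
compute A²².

A² = A (a projection; rank 1, trace 1), so A²² = A.

[[−8, 24], [−3, 9]]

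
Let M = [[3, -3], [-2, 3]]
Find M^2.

[[15, -18], [-12, 15]]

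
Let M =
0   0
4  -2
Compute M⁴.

[[0, 0], [-32, 16]]

M² = [[0, 0], [-8, 4]]
M³ = [[0, 0], [16, -8]]
M⁴ = [[0, 0], [-32, 16]]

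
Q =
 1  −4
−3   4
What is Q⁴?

[[469, −820], [−615, 1084]]

Q² = [[13, −20], [−15, 28]]
Q³ = [[73, −132], [−99, 172]]
Q⁴ = [[469, −820], [−615, 1084]]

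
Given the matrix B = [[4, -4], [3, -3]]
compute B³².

B² = B (a projection; rank 1, trace 1), so B³² = B.

[[4, -4], [3, -3]]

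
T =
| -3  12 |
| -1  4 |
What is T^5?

[[-3, 12], [-1, 4]]

T² = T (a projection; rank 1, trace 1), so T^5 = T.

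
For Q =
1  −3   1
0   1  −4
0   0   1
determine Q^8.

[[1, −24, 344], [0, 1, −32], [0, 0, 1]]

Q = I + N where N = [[0, −3, 1], [0, 0, −4], [0, 0, 0]] is strictly upper-triangular, so N^3 = 0.
(I + N)^8 = I + 8·N + 28·N^2 = [[1, −24, 344], [0, 1, −32], [0, 0, 1]].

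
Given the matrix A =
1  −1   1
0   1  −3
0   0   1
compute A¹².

A = I + N where N = [[0, −1, 1], [0, 0, −3], [0, 0, 0]] is strictly upper-triangular, so N³ = 0.
(I + N)¹² = I + 12·N + 66·N² = [[1, −12, 210], [0, 1, −36], [0, 0, 1]].

[[1, −12, 210], [0, 1, −36], [0, 0, 1]]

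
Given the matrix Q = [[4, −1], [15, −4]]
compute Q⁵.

Q² = I (check: tr Q = 0 and det Q = −1), so Q⁵ = Q since 5 is odd.

[[4, −1], [15, −4]]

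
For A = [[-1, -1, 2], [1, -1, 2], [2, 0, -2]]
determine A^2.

[[4, 2, -8], [2, 0, -4], [-6, -2, 8]]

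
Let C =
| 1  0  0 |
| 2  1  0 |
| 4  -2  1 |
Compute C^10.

C = I + N where N = [[0, 0, 0], [2, 0, 0], [4, -2, 0]] is strictly lower-triangular, so N^3 = 0.
(I + N)^10 = I + 10·N + 45·N^2 = [[1, 0, 0], [20, 1, 0], [-140, -20, 1]].

[[1, 0, 0], [20, 1, 0], [-140, -20, 1]]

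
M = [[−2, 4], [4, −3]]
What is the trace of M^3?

M^2 = [[20, −20], [−20, 25]]
M^3 = [[−120, 140], [140, −155]]

−275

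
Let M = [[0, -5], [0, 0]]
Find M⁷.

M is strictly triangular, hence nilpotent: M² = 0, so M⁷ = 0.

[[0, 0], [0, 0]]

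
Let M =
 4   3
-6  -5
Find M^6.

[[-62, -63], [126, 127]]

tr M = -1 and det M = -2, so the characteristic polynomial is λ² − (-1)λ + (-2) with roots 1 and -2.
Eigenvectors give P = [[-1, 1], [1, -2]] with P⁻¹ = [[-2, -1], [-1, -1]], and M = P·diag(1, -2)·P⁻¹.
Then M^6 = P·diag(1, 64)·P⁻¹ = [[-1, 64], [1, -128]] · [[-2, -1], [-1, -1]] = [[-62, -63], [126, 127]].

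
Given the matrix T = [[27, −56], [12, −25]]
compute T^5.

[[1707, −3416], [732, −1465]]

tr T = 2 and det T = −3, so the characteristic polynomial is λ² − (2)λ + (−3) with roots −1 and 3.
Eigenvectors give P = [[2, 7], [1, 3]] with P⁻¹ = [[−3, 7], [1, −2]], and T = P·diag(−1, 3)·P⁻¹.
Then T^5 = P·diag(−1, 243)·P⁻¹ = [[−2, 1701], [−1, 729]] · [[−3, 7], [1, −2]] = [[1707, −3416], [732, −1465]].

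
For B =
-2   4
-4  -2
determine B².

[[-12, -16], [16, -12]]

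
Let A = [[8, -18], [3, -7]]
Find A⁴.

tr A = 1 and det A = -2, so the characteristic polynomial is λ² − (1)λ + (-2) with roots 2 and -1.
Eigenvectors give P = [[3, 2], [1, 1]] with P⁻¹ = [[1, -2], [-1, 3]], and A = P·diag(2, -1)·P⁻¹.
Then A⁴ = P·diag(16, 1)·P⁻¹ = [[48, 2], [16, 1]] · [[1, -2], [-1, 3]] = [[46, -90], [15, -29]].

[[46, -90], [15, -29]]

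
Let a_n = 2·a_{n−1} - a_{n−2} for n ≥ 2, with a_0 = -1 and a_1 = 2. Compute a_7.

20

With companion matrix B = [[2, -1], [1, 0]], [a_n, a_{n−1}]ᵀ = B·[a_{n−1}, a_{n−2}]ᵀ, so [a_7, a_6]ᵀ = B⁶·[a_1, a_0]ᵀ.
B⁶ = [[7, -6], [6, -5]], giving [a_7, a_6]ᵀ = [[20], [17]].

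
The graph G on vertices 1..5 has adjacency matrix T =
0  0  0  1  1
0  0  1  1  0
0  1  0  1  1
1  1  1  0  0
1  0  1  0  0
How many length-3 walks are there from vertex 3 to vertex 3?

The number of length-3 walks from vertex 3 to vertex 3 is entry (3,3) of T^3, where T is the adjacency matrix.
T^2 = [[2, 1, 2, 0, 0], [1, 2, 1, 1, 1], [2, 1, 3, 1, 0], [0, 1, 1, 3, 2], [0, 1, 0, 2, 2]]
T^3 = [[0, 2, 1, 5, 4], [2, 2, 4, 4, 2], [1, 4, 2, 6, 5], [5, 4, 6, 2, 1], [4, 2, 5, 1, 0]]

2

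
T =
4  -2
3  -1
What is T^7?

[[382, -254], [381, -253]]

tr T = 3 and det T = 2, so the characteristic polynomial is λ² − (3)λ + (2) with roots 2 and 1.
Eigenvectors give P = [[1, -2], [1, -3]] with P⁻¹ = [[3, -2], [1, -1]], and T = P·diag(2, 1)·P⁻¹.
Then T^7 = P·diag(128, 1)·P⁻¹ = [[128, -2], [128, -3]] · [[3, -2], [1, -1]] = [[382, -254], [381, -253]].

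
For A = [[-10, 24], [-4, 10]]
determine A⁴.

tr A = 0 and det A = -4, so the characteristic polynomial is λ² − (0)λ + (-4) with roots -2 and 2.
Eigenvectors give P = [[3, 2], [1, 1]] with P⁻¹ = [[1, -2], [-1, 3]], and A = P·diag(-2, 2)·P⁻¹.
Then A⁴ = P·diag(16, 16)·P⁻¹ = [[48, 32], [16, 16]] · [[1, -2], [-1, 3]] = [[16, 0], [0, 16]].

[[16, 0], [0, 16]]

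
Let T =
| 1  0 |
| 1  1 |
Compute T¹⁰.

[[1, 0], [10, 1]]

T = I + N where N = [[0, 0], [1, 0]] is strictly lower-triangular, so N² = 0.
(I + N)¹⁰ = I + 10·N = [[1, 0], [10, 1]].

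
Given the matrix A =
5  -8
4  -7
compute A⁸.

tr A = -2 and det A = -3, so the characteristic polynomial is λ² − (-2)λ + (-3) with roots 1 and -3.
Eigenvectors give P = [[2, -1], [1, -1]] with P⁻¹ = [[1, -1], [1, -2]], and A = P·diag(1, -3)·P⁻¹.
Then A⁸ = P·diag(1, 6561)·P⁻¹ = [[2, -6561], [1, -6561]] · [[1, -1], [1, -2]] = [[-6559, 13120], [-6560, 13121]].

[[-6559, 13120], [-6560, 13121]]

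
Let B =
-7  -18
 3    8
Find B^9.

[[-1027, -3078], [513, 1538]]

tr B = 1 and det B = -2, so the characteristic polynomial is λ² − (1)λ + (-2) with roots -1 and 2.
Eigenvectors give P = [[-3, 2], [1, -1]] with P⁻¹ = [[-1, -2], [-1, -3]], and B = P·diag(-1, 2)·P⁻¹.
Then B^9 = P·diag(-1, 512)·P⁻¹ = [[3, 1024], [-1, -512]] · [[-1, -2], [-1, -3]] = [[-1027, -3078], [513, 1538]].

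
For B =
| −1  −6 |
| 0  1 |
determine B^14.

[[1, 0], [0, 1]]

B² = I (check: tr B = 0 and det B = −1), so B^14 = I since 14 is even.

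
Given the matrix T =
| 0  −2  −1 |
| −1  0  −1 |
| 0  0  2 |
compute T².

[[2, 0, 0], [0, 2, −1], [0, 0, 4]]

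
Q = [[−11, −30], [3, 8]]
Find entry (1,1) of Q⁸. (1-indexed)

tr Q = −3 and det Q = 2, so the characteristic polynomial is λ² − (−3)λ + (2) with roots −1 and −2.
Eigenvectors give P = [[−3, 10], [1, −3]] with P⁻¹ = [[3, 10], [1, 3]], and Q = P·diag(−1, −2)·P⁻¹.
Then Q⁸ = P·diag(1, 256)·P⁻¹ = [[−3, 2560], [1, −768]] · [[3, 10], [1, 3]] = [[2551, 7650], [−765, −2294]].

2551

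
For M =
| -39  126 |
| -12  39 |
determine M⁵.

tr M = 0 and det M = -9, so the characteristic polynomial is λ² − (0)λ + (-9) with roots 3 and -3.
Eigenvectors give P = [[3, 7], [1, 2]] with P⁻¹ = [[-2, 7], [1, -3]], and M = P·diag(3, -3)·P⁻¹.
Then M⁵ = P·diag(243, -243)·P⁻¹ = [[729, -1701], [243, -486]] · [[-2, 7], [1, -3]] = [[-3159, 10206], [-972, 3159]].

[[-3159, 10206], [-972, 3159]]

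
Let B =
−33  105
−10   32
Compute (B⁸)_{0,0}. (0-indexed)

44391

tr B = −1 and det B = −6, so the characteristic polynomial is λ² − (−1)λ + (−6) with roots 2 and −3.
Eigenvectors give P = [[3, −7], [1, −2]] with P⁻¹ = [[−2, 7], [−1, 3]], and B = P·diag(2, −3)·P⁻¹.
Then B⁸ = P·diag(256, 6561)·P⁻¹ = [[768, −45927], [256, −13122]] · [[−2, 7], [−1, 3]] = [[44391, −132405], [12610, −37574]].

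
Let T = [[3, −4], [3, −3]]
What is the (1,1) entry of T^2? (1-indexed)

−3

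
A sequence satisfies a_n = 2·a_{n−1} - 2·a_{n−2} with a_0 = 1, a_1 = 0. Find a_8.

With companion matrix T = [[2, -2], [1, 0]], [a_n, a_{n−1}]ᵀ = T·[a_{n−1}, a_{n−2}]ᵀ, so [a_8, a_7]ᵀ = T⁷·[a_1, a_0]ᵀ.
T⁷ = [[0, 16], [-8, 16]], giving [a_8, a_7]ᵀ = [[16], [16]].

16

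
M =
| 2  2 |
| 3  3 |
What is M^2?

[[10, 10], [15, 15]]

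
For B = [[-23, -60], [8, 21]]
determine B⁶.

[[4369, 10920], [-1456, -3639]]

tr B = -2 and det B = -3, so the characteristic polynomial is λ² − (-2)λ + (-3) with roots 1 and -3.
Eigenvectors give P = [[5, -3], [-2, 1]] with P⁻¹ = [[-1, -3], [-2, -5]], and B = P·diag(1, -3)·P⁻¹.
Then B⁶ = P·diag(1, 729)·P⁻¹ = [[5, -2187], [-2, 729]] · [[-1, -3], [-2, -5]] = [[4369, 10920], [-1456, -3639]].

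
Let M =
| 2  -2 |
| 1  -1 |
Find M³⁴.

M² = M (a projection; rank 1, trace 1), so M³⁴ = M.

[[2, -2], [1, -1]]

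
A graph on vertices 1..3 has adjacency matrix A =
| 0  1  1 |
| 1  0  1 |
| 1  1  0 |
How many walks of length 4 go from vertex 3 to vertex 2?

5

The number of length-4 walks from vertex 3 to vertex 2 is entry (3,2) of A⁴, where A is the adjacency matrix.
A² = [[2, 1, 1], [1, 2, 1], [1, 1, 2]]
A³ = [[2, 3, 3], [3, 2, 3], [3, 3, 2]]
A⁴ = [[6, 5, 5], [5, 6, 5], [5, 5, 6]]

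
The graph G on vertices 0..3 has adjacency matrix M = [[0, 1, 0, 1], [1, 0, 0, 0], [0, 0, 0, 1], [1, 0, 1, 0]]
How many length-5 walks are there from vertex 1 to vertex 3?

The number of length-5 walks from vertex 1 to vertex 3 is entry (1,3) of M⁵, where M is the adjacency matrix.
M² = [[2, 0, 1, 0], [0, 1, 0, 1], [1, 0, 1, 0], [0, 1, 0, 2]]
M³ = [[0, 2, 0, 3], [2, 0, 1, 0], [0, 1, 0, 2], [3, 0, 2, 0]]
M⁴ = [[5, 0, 3, 0], [0, 2, 0, 3], [3, 0, 2, 0], [0, 3, 0, 5]]
M⁵ = [[0, 5, 0, 8], [5, 0, 3, 0], [0, 3, 0, 5], [8, 0, 5, 0]]

0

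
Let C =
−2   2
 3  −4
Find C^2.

[[10, −12], [−18, 22]]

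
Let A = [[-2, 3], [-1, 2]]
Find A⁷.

A² = I (check: tr A = 0 and det A = -1), so A⁷ = A since 7 is odd.

[[-2, 3], [-1, 2]]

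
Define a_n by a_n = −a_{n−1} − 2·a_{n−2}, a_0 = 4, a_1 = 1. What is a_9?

With companion matrix C = [[−1, −2], [1, 0]], [a_n, a_{n−1}]ᵀ = C·[a_{n−1}, a_{n−2}]ᵀ, so [a_9, a_8]ᵀ = C⁸·[a_1, a_0]ᵀ.
C⁸ = [[−17, −6], [3, −14]], giving [a_9, a_8]ᵀ = [[−41], [−53]].

−41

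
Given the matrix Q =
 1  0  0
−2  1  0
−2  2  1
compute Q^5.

Q = I + N where N = [[0, 0, 0], [−2, 0, 0], [−2, 2, 0]] is strictly lower-triangular, so N^3 = 0.
(I + N)^5 = I + 5·N + 10·N^2 = [[1, 0, 0], [−10, 1, 0], [−50, 10, 1]].

[[1, 0, 0], [−10, 1, 0], [−50, 10, 1]]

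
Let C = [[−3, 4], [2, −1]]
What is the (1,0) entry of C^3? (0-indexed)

42

C^2 = [[17, −16], [−8, 9]]
C^3 = [[−83, 84], [42, −41]]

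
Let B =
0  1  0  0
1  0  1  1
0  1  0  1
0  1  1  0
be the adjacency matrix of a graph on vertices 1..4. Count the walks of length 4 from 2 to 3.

The number of length-4 walks from vertex 2 to vertex 3 is entry (2,3) of B⁴, where B is the adjacency matrix.
B² = [[1, 0, 1, 1], [0, 3, 1, 1], [1, 1, 2, 1], [1, 1, 1, 2]]
B³ = [[0, 3, 1, 1], [3, 2, 4, 4], [1, 4, 2, 3], [1, 4, 3, 2]]
B⁴ = [[3, 2, 4, 4], [2, 11, 6, 6], [4, 6, 7, 6], [4, 6, 6, 7]]

6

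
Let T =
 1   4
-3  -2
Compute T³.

[[1, -36], [27, 28]]

T² = [[-11, -4], [3, -8]]
T³ = [[1, -36], [27, 28]]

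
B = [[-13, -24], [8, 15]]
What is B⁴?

[[-239, -480], [160, 321]]

tr B = 2 and det B = -3, so the characteristic polynomial is λ² − (2)λ + (-3) with roots 3 and -1.
Eigenvectors give P = [[3, 2], [-2, -1]] with P⁻¹ = [[-1, -2], [2, 3]], and B = P·diag(3, -1)·P⁻¹.
Then B⁴ = P·diag(81, 1)·P⁻¹ = [[243, 2], [-162, -1]] · [[-1, -2], [2, 3]] = [[-239, -480], [160, 321]].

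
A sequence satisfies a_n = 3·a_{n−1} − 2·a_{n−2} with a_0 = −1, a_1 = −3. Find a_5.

−63

With companion matrix A = [[3, −2], [1, 0]], [a_n, a_{n−1}]ᵀ = A·[a_{n−1}, a_{n−2}]ᵀ, so [a_5, a_4]ᵀ = A^4·[a_1, a_0]ᵀ.
A^4 = [[31, −30], [15, −14]], giving [a_5, a_4]ᵀ = [[−63], [−31]].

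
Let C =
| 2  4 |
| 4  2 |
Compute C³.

[[104, 112], [112, 104]]

C² = [[20, 16], [16, 20]]
C³ = [[104, 112], [112, 104]]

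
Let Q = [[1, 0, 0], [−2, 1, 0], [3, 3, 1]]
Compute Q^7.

Q = I + N where N = [[0, 0, 0], [−2, 0, 0], [3, 3, 0]] is strictly lower-triangular, so N^3 = 0.
(I + N)^7 = I + 7·N + 21·N^2 = [[1, 0, 0], [−14, 1, 0], [−105, 21, 1]].

[[1, 0, 0], [−14, 1, 0], [−105, 21, 1]]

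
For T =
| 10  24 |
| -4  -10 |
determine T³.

[[40, 96], [-16, -40]]

tr T = 0 and det T = -4, so the characteristic polynomial is λ² − (0)λ + (-4) with roots -2 and 2.
Eigenvectors give P = [[2, 3], [-1, -1]] with P⁻¹ = [[-1, -3], [1, 2]], and T = P·diag(-2, 2)·P⁻¹.
Then T³ = P·diag(-8, 8)·P⁻¹ = [[-16, 24], [8, -8]] · [[-1, -3], [1, 2]] = [[40, 96], [-16, -40]].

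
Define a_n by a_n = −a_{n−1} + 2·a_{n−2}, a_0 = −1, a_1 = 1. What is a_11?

1365

With companion matrix C = [[−1, 2], [1, 0]], [a_n, a_{n−1}]ᵀ = C·[a_{n−1}, a_{n−2}]ᵀ, so [a_11, a_10]ᵀ = C^10·[a_1, a_0]ᵀ.
C^10 = [[683, −682], [−341, 342]], giving [a_11, a_10]ᵀ = [[1365], [−683]].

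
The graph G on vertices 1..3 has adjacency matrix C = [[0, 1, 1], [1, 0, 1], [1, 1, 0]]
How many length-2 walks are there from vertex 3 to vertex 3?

The number of length-2 walks from vertex 3 to vertex 3 is entry (3,3) of C², where C is the adjacency matrix.
C² = [[2, 1, 1], [1, 2, 1], [1, 1, 2]]

2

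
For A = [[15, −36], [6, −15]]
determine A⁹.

[[98415, −236196], [39366, −98415]]

tr A = 0 and det A = −9, so the characteristic polynomial is λ² − (0)λ + (−9) with roots 3 and −3.
Eigenvectors give P = [[3, −2], [1, −1]] with P⁻¹ = [[1, −2], [1, −3]], and A = P·diag(3, −3)·P⁻¹.
Then A⁹ = P·diag(19683, −19683)·P⁻¹ = [[59049, 39366], [19683, 19683]] · [[1, −2], [1, −3]] = [[98415, −236196], [39366, −98415]].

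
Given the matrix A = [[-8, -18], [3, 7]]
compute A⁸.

tr A = -1 and det A = -2, so the characteristic polynomial is λ² − (-1)λ + (-2) with roots -2 and 1.
Eigenvectors give P = [[-3, -2], [1, 1]] with P⁻¹ = [[-1, -2], [1, 3]], and A = P·diag(-2, 1)·P⁻¹.
Then A⁸ = P·diag(256, 1)·P⁻¹ = [[-768, -2], [256, 1]] · [[-1, -2], [1, 3]] = [[766, 1530], [-255, -509]].

[[766, 1530], [-255, -509]]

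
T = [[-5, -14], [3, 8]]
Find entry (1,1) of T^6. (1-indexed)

-377

tr T = 3 and det T = 2, so the characteristic polynomial is λ² − (3)λ + (2) with roots 2 and 1.
Eigenvectors give P = [[2, -7], [-1, 3]] with P⁻¹ = [[-3, -7], [-1, -2]], and T = P·diag(2, 1)·P⁻¹.
Then T^6 = P·diag(64, 1)·P⁻¹ = [[128, -7], [-64, 3]] · [[-3, -7], [-1, -2]] = [[-377, -882], [189, 442]].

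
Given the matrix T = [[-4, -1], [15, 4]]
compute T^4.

T² = I (check: tr T = 0 and det T = -1), so T^4 = I since 4 is even.

[[1, 0], [0, 1]]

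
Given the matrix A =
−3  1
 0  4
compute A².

[[9, 1], [0, 16]]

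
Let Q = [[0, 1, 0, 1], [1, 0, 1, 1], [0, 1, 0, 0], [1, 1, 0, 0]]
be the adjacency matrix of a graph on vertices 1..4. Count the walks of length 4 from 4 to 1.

6

The number of length-4 walks from vertex 4 to vertex 1 is entry (4,1) of Q^4, where Q is the adjacency matrix.
Q^2 = [[2, 1, 1, 1], [1, 3, 0, 1], [1, 0, 1, 1], [1, 1, 1, 2]]
Q^3 = [[2, 4, 1, 3], [4, 2, 3, 4], [1, 3, 0, 1], [3, 4, 1, 2]]
Q^4 = [[7, 6, 4, 6], [6, 11, 2, 6], [4, 2, 3, 4], [6, 6, 4, 7]]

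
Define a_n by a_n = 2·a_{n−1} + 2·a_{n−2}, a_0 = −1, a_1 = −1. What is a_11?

With companion matrix M = [[2, 2], [1, 0]], [a_n, a_{n−1}]ᵀ = M·[a_{n−1}, a_{n−2}]ᵀ, so [a_11, a_10]ᵀ = M¹⁰·[a_1, a_0]ᵀ.
M¹⁰ = [[18272, 13376], [6688, 4896]], giving [a_11, a_10]ᵀ = [[−31648], [−11584]].

−31648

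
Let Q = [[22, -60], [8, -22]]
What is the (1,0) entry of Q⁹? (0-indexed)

2048

tr Q = 0 and det Q = -4, so the characteristic polynomial is λ² − (0)λ + (-4) with roots -2 and 2.
Eigenvectors give P = [[-5, 3], [-2, 1]] with P⁻¹ = [[1, -3], [2, -5]], and Q = P·diag(-2, 2)·P⁻¹.
Then Q⁹ = P·diag(-512, 512)·P⁻¹ = [[2560, 1536], [1024, 512]] · [[1, -3], [2, -5]] = [[5632, -15360], [2048, -5632]].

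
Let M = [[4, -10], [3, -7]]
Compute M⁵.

tr M = -3 and det M = 2, so the characteristic polynomial is λ² − (-3)λ + (2) with roots -2 and -1.
Eigenvectors give P = [[-5, 2], [-3, 1]] with P⁻¹ = [[1, -2], [3, -5]], and M = P·diag(-2, -1)·P⁻¹.
Then M⁵ = P·diag(-32, -1)·P⁻¹ = [[160, -2], [96, -1]] · [[1, -2], [3, -5]] = [[154, -310], [93, -187]].

[[154, -310], [93, -187]]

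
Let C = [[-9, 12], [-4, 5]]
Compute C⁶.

[[2913, -4368], [1456, -2183]]

tr C = -4 and det C = 3, so the characteristic polynomial is λ² − (-4)λ + (3) with roots -3 and -1.
Eigenvectors give P = [[-2, -3], [-1, -2]] with P⁻¹ = [[-2, 3], [1, -2]], and C = P·diag(-3, -1)·P⁻¹.
Then C⁶ = P·diag(729, 1)·P⁻¹ = [[-1458, -3], [-729, -2]] · [[-2, 3], [1, -2]] = [[2913, -4368], [1456, -2183]].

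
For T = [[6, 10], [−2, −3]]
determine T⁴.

[[76, 150], [−30, −59]]

tr T = 3 and det T = 2, so the characteristic polynomial is λ² − (3)λ + (2) with roots 1 and 2.
Eigenvectors give P = [[−2, 5], [1, −2]] with P⁻¹ = [[2, 5], [1, 2]], and T = P·diag(1, 2)·P⁻¹.
Then T⁴ = P·diag(1, 16)·P⁻¹ = [[−2, 80], [1, −32]] · [[2, 5], [1, 2]] = [[76, 150], [−30, −59]].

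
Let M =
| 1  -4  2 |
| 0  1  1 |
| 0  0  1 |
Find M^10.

[[1, -40, -160], [0, 1, 10], [0, 0, 1]]

M = I + N where N = [[0, -4, 2], [0, 0, 1], [0, 0, 0]] is strictly upper-triangular, so N^3 = 0.
(I + N)^10 = I + 10·N + 45·N^2 = [[1, -40, -160], [0, 1, 10], [0, 0, 1]].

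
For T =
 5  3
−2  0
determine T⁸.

tr T = 5 and det T = 6, so the characteristic polynomial is λ² − (5)λ + (6) with roots 2 and 3.
Eigenvectors give P = [[−1, −3], [1, 2]] with P⁻¹ = [[2, 3], [−1, −1]], and T = P·diag(2, 3)·P⁻¹.
Then T⁸ = P·diag(256, 6561)·P⁻¹ = [[−256, −19683], [256, 13122]] · [[2, 3], [−1, −1]] = [[19171, 18915], [−12610, −12354]].

[[19171, 18915], [−12610, −12354]]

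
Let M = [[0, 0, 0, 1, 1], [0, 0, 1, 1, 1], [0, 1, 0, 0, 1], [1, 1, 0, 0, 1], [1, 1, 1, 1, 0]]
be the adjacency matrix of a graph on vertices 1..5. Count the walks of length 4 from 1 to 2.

14

The number of length-4 walks from vertex 1 to vertex 2 is entry (1,2) of M^4, where M is the adjacency matrix.
M^2 = [[2, 2, 1, 1, 1], [2, 3, 1, 1, 2], [1, 1, 2, 2, 1], [1, 1, 2, 3, 2], [1, 2, 1, 2, 4]]
M^3 = [[2, 3, 3, 5, 6], [3, 4, 5, 7, 7], [3, 5, 2, 3, 6], [5, 7, 3, 4, 7], [6, 7, 6, 7, 6]]
M^4 = [[11, 14, 9, 11, 13], [14, 19, 11, 14, 19], [9, 11, 11, 14, 13], [11, 14, 14, 19, 19], [13, 19, 13, 19, 26]]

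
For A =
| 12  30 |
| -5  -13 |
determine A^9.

[[40902, 121170], [-20195, -60073]]

tr A = -1 and det A = -6, so the characteristic polynomial is λ² − (-1)λ + (-6) with roots -3 and 2.
Eigenvectors give P = [[-2, -3], [1, 1]] with P⁻¹ = [[1, 3], [-1, -2]], and A = P·diag(-3, 2)·P⁻¹.
Then A^9 = P·diag(-19683, 512)·P⁻¹ = [[39366, -1536], [-19683, 512]] · [[1, 3], [-1, -2]] = [[40902, 121170], [-20195, -60073]].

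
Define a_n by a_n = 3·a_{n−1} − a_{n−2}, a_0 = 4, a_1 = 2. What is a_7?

178

With companion matrix T = [[3, −1], [1, 0]], [a_n, a_{n−1}]ᵀ = T·[a_{n−1}, a_{n−2}]ᵀ, so [a_7, a_6]ᵀ = T^6·[a_1, a_0]ᵀ.
T^6 = [[377, −144], [144, −55]], giving [a_7, a_6]ᵀ = [[178], [68]].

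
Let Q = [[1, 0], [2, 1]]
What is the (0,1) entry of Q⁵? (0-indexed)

0

Q = I + N where N = [[0, 0], [2, 0]] is strictly lower-triangular, so N² = 0.
(I + N)⁵ = I + 5·N = [[1, 0], [10, 1]].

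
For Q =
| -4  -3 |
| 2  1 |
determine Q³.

Q² = [[10, 9], [-6, -5]]
Q³ = [[-22, -21], [14, 13]]

[[-22, -21], [14, 13]]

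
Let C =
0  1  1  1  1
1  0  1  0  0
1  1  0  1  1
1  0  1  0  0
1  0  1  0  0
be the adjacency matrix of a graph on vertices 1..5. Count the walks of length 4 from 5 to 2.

The number of length-4 walks from vertex 5 to vertex 2 is entry (5,2) of C^4, where C is the adjacency matrix.
C^2 = [[4, 1, 3, 1, 1], [1, 2, 1, 2, 2], [3, 1, 4, 1, 1], [1, 2, 1, 2, 2], [1, 2, 1, 2, 2]]
C^3 = [[6, 7, 7, 7, 7], [7, 2, 7, 2, 2], [7, 7, 6, 7, 7], [7, 2, 7, 2, 2], [7, 2, 7, 2, 2]]
C^4 = [[28, 13, 27, 13, 13], [13, 14, 13, 14, 14], [27, 13, 28, 13, 13], [13, 14, 13, 14, 14], [13, 14, 13, 14, 14]]

14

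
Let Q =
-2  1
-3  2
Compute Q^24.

Q² = I (check: tr Q = 0 and det Q = -1), so Q^24 = I since 24 is even.

[[1, 0], [0, 1]]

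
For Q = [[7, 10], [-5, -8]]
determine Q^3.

[[43, 70], [-35, -62]]

tr Q = -1 and det Q = -6, so the characteristic polynomial is λ² − (-1)λ + (-6) with roots 2 and -3.
Eigenvectors give P = [[-2, 1], [1, -1]] with P⁻¹ = [[-1, -1], [-1, -2]], and Q = P·diag(2, -3)·P⁻¹.
Then Q^3 = P·diag(8, -27)·P⁻¹ = [[-16, -27], [8, 27]] · [[-1, -1], [-1, -2]] = [[43, 70], [-35, -62]].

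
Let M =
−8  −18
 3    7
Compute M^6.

[[190, 378], [−63, −125]]

tr M = −1 and det M = −2, so the characteristic polynomial is λ² − (−1)λ + (−2) with roots 1 and −2.
Eigenvectors give P = [[2, −3], [−1, 1]] with P⁻¹ = [[−1, −3], [−1, −2]], and M = P·diag(1, −2)·P⁻¹.
Then M^6 = P·diag(1, 64)·P⁻¹ = [[2, −192], [−1, 64]] · [[−1, −3], [−1, −2]] = [[190, 378], [−63, −125]].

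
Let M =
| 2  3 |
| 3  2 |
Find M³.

[[62, 63], [63, 62]]

M² = [[13, 12], [12, 13]]
M³ = [[62, 63], [63, 62]]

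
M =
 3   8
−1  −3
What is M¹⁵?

M² = I (check: tr M = 0 and det M = −1), so M¹⁵ = M since 15 is odd.

[[3, 8], [−1, −3]]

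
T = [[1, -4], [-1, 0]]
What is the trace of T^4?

49

T^2 = [[5, -4], [-1, 4]]
T^3 = [[9, -20], [-5, 4]]
T^4 = [[29, -36], [-9, 20]]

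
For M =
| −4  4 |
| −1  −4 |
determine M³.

[[−16, 176], [−44, −16]]

M² = [[12, −32], [8, 12]]
M³ = [[−16, 176], [−44, −16]]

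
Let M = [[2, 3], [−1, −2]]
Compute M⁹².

M² = I (check: tr M = 0 and det M = −1), so M⁹² = I since 92 is even.

[[1, 0], [0, 1]]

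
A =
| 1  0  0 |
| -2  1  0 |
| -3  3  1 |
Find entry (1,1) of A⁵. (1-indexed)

1

A = I + N where N = [[0, 0, 0], [-2, 0, 0], [-3, 3, 0]] is strictly lower-triangular, so N³ = 0.
(I + N)⁵ = I + 5·N + 10·N² = [[1, 0, 0], [-10, 1, 0], [-75, 15, 1]].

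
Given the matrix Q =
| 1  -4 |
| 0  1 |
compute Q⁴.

Q = I + N where N = [[0, -4], [0, 0]] is strictly upper-triangular, so N² = 0.
(I + N)⁴ = I + 4·N = [[1, -16], [0, 1]].

[[1, -16], [0, 1]]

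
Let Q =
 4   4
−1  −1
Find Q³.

[[36, 36], [−9, −9]]

Q² = [[12, 12], [−3, −3]]
Q³ = [[36, 36], [−9, −9]]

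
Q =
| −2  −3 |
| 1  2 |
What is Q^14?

Q² = I (check: tr Q = 0 and det Q = −1), so Q^14 = I since 14 is even.

[[1, 0], [0, 1]]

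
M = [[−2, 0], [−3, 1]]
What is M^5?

[[−32, 0], [−33, 1]]

tr M = −1 and det M = −2, so the characteristic polynomial is λ² − (−1)λ + (−2) with roots −2 and 1.
Eigenvectors give P = [[1, 0], [1, 1]] with P⁻¹ = [[1, 0], [−1, 1]], and M = P·diag(−2, 1)·P⁻¹.
Then M^5 = P·diag(−32, 1)·P⁻¹ = [[−32, 0], [−32, 1]] · [[1, 0], [−1, 1]] = [[−32, 0], [−33, 1]].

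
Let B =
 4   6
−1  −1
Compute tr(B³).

tr B = 3 and det B = 2, so the characteristic polynomial is λ² − (3)λ + (2) with roots 2 and 1.
Eigenvectors give P = [[3, −2], [−1, 1]] with P⁻¹ = [[1, 2], [1, 3]], and B = P·diag(2, 1)·P⁻¹.
Then B³ = P·diag(8, 1)·P⁻¹ = [[24, −2], [−8, 1]] · [[1, 2], [1, 3]] = [[22, 42], [−7, −13]].

9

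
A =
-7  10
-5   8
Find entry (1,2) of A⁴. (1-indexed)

tr A = 1 and det A = -6, so the characteristic polynomial is λ² − (1)λ + (-6) with roots 3 and -2.
Eigenvectors give P = [[-1, 2], [-1, 1]] with P⁻¹ = [[1, -2], [1, -1]], and A = P·diag(3, -2)·P⁻¹.
Then A⁴ = P·diag(81, 16)·P⁻¹ = [[-81, 32], [-81, 16]] · [[1, -2], [1, -1]] = [[-49, 130], [-65, 146]].

130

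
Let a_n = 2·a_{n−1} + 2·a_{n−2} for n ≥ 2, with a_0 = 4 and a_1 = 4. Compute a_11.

With companion matrix M = [[2, 2], [1, 0]], [a_n, a_{n−1}]ᵀ = M·[a_{n−1}, a_{n−2}]ᵀ, so [a_11, a_10]ᵀ = M¹⁰·[a_1, a_0]ᵀ.
M¹⁰ = [[18272, 13376], [6688, 4896]], giving [a_11, a_10]ᵀ = [[126592], [46336]].

126592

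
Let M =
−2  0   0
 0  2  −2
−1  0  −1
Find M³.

[[−8, 0, 0], [−2, 8, −6], [−7, 0, −1]]

M² = [[4, 0, 0], [2, 4, −2], [3, 0, 1]]
M³ = [[−8, 0, 0], [−2, 8, −6], [−7, 0, −1]]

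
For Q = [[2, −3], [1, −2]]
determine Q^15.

Q² = I (check: tr Q = 0 and det Q = −1), so Q^15 = Q since 15 is odd.

[[2, −3], [1, −2]]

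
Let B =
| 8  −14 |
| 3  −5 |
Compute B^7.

[[890, −1778], [381, −761]]

tr B = 3 and det B = 2, so the characteristic polynomial is λ² − (3)λ + (2) with roots 2 and 1.
Eigenvectors give P = [[7, 2], [3, 1]] with P⁻¹ = [[1, −2], [−3, 7]], and B = P·diag(2, 1)·P⁻¹.
Then B^7 = P·diag(128, 1)·P⁻¹ = [[896, 2], [384, 1]] · [[1, −2], [−3, 7]] = [[890, −1778], [381, −761]].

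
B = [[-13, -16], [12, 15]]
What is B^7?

tr B = 2 and det B = -3, so the characteristic polynomial is λ² − (2)λ + (-3) with roots 3 and -1.
Eigenvectors give P = [[-1, 4], [1, -3]] with P⁻¹ = [[3, 4], [1, 1]], and B = P·diag(3, -1)·P⁻¹.
Then B^7 = P·diag(2187, -1)·P⁻¹ = [[-2187, -4], [2187, 3]] · [[3, 4], [1, 1]] = [[-6565, -8752], [6564, 8751]].

[[-6565, -8752], [6564, 8751]]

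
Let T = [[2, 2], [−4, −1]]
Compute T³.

T² = [[−4, 2], [−4, −7]]
T³ = [[−16, −10], [20, −1]]

[[−16, −10], [20, −1]]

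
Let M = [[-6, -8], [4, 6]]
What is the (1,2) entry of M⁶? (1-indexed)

tr M = 0 and det M = -4, so the characteristic polynomial is λ² − (0)λ + (-4) with roots -2 and 2.
Eigenvectors give P = [[2, -1], [-1, 1]] with P⁻¹ = [[1, 1], [1, 2]], and M = P·diag(-2, 2)·P⁻¹.
Then M⁶ = P·diag(64, 64)·P⁻¹ = [[128, -64], [-64, 64]] · [[1, 1], [1, 2]] = [[64, 0], [0, 64]].

0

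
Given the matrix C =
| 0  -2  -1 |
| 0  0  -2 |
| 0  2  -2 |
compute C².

[[0, -2, 6], [0, -4, 4], [0, -4, 0]]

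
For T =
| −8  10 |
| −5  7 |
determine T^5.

tr T = −1 and det T = −6, so the characteristic polynomial is λ² − (−1)λ + (−6) with roots 2 and −3.
Eigenvectors give P = [[−1, 2], [−1, 1]] with P⁻¹ = [[1, −2], [1, −1]], and T = P·diag(2, −3)·P⁻¹.
Then T^5 = P·diag(32, −243)·P⁻¹ = [[−32, −486], [−32, −243]] · [[1, −2], [1, −1]] = [[−518, 550], [−275, 307]].

[[−518, 550], [−275, 307]]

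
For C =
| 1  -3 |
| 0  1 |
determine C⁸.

C = I + N where N = [[0, -3], [0, 0]] is strictly upper-triangular, so N² = 0.
(I + N)⁸ = I + 8·N = [[1, -24], [0, 1]].

[[1, -24], [0, 1]]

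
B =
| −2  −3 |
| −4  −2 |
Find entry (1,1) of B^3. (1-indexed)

B^2 = [[16, 12], [16, 16]]
B^3 = [[−80, −72], [−96, −80]]

−80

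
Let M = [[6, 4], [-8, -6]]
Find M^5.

tr M = 0 and det M = -4, so the characteristic polynomial is λ² − (0)λ + (-4) with roots 2 and -2.
Eigenvectors give P = [[-1, -1], [1, 2]] with P⁻¹ = [[-2, -1], [1, 1]], and M = P·diag(2, -2)·P⁻¹.
Then M^5 = P·diag(32, -32)·P⁻¹ = [[-32, 32], [32, -64]] · [[-2, -1], [1, 1]] = [[96, 64], [-128, -96]].

[[96, 64], [-128, -96]]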